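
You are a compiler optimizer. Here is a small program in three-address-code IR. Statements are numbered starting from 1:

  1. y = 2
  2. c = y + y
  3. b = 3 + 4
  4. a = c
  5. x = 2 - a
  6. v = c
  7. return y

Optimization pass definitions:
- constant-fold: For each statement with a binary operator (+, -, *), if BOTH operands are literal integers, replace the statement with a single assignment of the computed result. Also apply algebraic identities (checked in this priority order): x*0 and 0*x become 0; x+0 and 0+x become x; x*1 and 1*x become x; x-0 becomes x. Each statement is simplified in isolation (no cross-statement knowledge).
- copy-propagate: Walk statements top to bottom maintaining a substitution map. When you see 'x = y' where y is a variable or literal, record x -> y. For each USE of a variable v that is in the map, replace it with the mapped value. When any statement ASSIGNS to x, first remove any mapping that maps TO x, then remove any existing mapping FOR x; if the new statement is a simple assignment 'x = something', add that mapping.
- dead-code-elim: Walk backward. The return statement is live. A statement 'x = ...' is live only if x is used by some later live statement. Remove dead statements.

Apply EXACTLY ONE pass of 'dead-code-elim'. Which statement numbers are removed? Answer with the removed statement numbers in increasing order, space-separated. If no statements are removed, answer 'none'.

Backward liveness scan:
Stmt 1 'y = 2': KEEP (y is live); live-in = []
Stmt 2 'c = y + y': DEAD (c not in live set ['y'])
Stmt 3 'b = 3 + 4': DEAD (b not in live set ['y'])
Stmt 4 'a = c': DEAD (a not in live set ['y'])
Stmt 5 'x = 2 - a': DEAD (x not in live set ['y'])
Stmt 6 'v = c': DEAD (v not in live set ['y'])
Stmt 7 'return y': KEEP (return); live-in = ['y']
Removed statement numbers: [2, 3, 4, 5, 6]
Surviving IR:
  y = 2
  return y

Answer: 2 3 4 5 6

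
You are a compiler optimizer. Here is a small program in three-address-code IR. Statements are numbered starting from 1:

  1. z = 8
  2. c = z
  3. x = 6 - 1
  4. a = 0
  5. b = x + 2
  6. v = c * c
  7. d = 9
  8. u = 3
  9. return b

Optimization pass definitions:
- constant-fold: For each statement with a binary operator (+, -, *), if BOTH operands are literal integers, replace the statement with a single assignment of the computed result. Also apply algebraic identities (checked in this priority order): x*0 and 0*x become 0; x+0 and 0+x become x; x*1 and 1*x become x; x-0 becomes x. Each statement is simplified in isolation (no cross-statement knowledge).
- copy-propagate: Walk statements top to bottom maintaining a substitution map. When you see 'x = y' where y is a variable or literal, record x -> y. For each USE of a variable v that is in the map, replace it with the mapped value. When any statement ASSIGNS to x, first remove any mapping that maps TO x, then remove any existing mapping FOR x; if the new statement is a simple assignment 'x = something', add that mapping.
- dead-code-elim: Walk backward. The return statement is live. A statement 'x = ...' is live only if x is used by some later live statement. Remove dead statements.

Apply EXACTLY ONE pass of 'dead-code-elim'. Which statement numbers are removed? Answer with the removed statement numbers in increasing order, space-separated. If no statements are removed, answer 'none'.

Answer: 1 2 4 6 7 8

Derivation:
Backward liveness scan:
Stmt 1 'z = 8': DEAD (z not in live set [])
Stmt 2 'c = z': DEAD (c not in live set [])
Stmt 3 'x = 6 - 1': KEEP (x is live); live-in = []
Stmt 4 'a = 0': DEAD (a not in live set ['x'])
Stmt 5 'b = x + 2': KEEP (b is live); live-in = ['x']
Stmt 6 'v = c * c': DEAD (v not in live set ['b'])
Stmt 7 'd = 9': DEAD (d not in live set ['b'])
Stmt 8 'u = 3': DEAD (u not in live set ['b'])
Stmt 9 'return b': KEEP (return); live-in = ['b']
Removed statement numbers: [1, 2, 4, 6, 7, 8]
Surviving IR:
  x = 6 - 1
  b = x + 2
  return b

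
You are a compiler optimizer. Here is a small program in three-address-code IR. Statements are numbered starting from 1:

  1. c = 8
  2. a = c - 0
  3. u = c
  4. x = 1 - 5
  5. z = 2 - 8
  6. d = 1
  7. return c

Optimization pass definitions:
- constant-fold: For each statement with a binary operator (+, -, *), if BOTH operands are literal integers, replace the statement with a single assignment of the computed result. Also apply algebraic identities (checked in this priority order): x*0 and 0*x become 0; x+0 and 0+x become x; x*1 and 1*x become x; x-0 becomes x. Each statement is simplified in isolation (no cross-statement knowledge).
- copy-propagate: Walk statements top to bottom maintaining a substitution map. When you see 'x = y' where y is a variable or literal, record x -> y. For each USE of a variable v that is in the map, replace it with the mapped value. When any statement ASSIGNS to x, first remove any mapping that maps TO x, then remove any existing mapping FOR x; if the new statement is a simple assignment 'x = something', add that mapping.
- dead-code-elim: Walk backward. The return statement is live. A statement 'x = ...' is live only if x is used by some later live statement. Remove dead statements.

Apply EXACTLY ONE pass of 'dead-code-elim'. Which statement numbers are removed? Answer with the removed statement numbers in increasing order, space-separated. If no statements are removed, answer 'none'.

Answer: 2 3 4 5 6

Derivation:
Backward liveness scan:
Stmt 1 'c = 8': KEEP (c is live); live-in = []
Stmt 2 'a = c - 0': DEAD (a not in live set ['c'])
Stmt 3 'u = c': DEAD (u not in live set ['c'])
Stmt 4 'x = 1 - 5': DEAD (x not in live set ['c'])
Stmt 5 'z = 2 - 8': DEAD (z not in live set ['c'])
Stmt 6 'd = 1': DEAD (d not in live set ['c'])
Stmt 7 'return c': KEEP (return); live-in = ['c']
Removed statement numbers: [2, 3, 4, 5, 6]
Surviving IR:
  c = 8
  return c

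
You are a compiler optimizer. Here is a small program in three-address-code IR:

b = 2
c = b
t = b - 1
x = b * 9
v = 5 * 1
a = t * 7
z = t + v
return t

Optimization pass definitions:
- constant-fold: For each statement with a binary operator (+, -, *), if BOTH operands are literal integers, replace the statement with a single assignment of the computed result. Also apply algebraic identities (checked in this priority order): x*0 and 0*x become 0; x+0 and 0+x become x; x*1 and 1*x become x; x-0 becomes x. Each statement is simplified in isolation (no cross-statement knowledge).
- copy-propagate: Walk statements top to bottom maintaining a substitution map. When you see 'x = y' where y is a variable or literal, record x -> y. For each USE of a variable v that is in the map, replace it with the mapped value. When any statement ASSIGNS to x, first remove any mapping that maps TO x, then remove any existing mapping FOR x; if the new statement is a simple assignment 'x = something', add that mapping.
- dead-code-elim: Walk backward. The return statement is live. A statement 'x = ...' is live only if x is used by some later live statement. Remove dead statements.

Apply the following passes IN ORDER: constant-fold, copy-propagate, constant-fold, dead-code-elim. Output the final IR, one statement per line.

Answer: t = 1
return t

Derivation:
Initial IR:
  b = 2
  c = b
  t = b - 1
  x = b * 9
  v = 5 * 1
  a = t * 7
  z = t + v
  return t
After constant-fold (8 stmts):
  b = 2
  c = b
  t = b - 1
  x = b * 9
  v = 5
  a = t * 7
  z = t + v
  return t
After copy-propagate (8 stmts):
  b = 2
  c = 2
  t = 2 - 1
  x = 2 * 9
  v = 5
  a = t * 7
  z = t + 5
  return t
After constant-fold (8 stmts):
  b = 2
  c = 2
  t = 1
  x = 18
  v = 5
  a = t * 7
  z = t + 5
  return t
After dead-code-elim (2 stmts):
  t = 1
  return t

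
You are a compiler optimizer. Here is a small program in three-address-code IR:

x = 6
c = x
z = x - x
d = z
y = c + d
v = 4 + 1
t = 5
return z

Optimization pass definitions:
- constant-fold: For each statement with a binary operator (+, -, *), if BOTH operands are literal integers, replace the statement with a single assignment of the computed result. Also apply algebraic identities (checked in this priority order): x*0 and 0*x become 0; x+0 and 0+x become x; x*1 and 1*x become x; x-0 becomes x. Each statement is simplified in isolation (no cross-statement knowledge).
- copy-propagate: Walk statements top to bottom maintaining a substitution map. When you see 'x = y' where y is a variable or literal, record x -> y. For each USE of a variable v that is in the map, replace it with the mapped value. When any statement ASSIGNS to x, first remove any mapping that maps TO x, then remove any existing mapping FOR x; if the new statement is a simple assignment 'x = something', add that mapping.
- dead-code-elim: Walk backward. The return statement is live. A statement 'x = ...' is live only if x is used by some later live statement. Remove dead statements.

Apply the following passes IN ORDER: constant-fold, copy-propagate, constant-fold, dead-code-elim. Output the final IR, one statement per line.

Answer: z = 0
return z

Derivation:
Initial IR:
  x = 6
  c = x
  z = x - x
  d = z
  y = c + d
  v = 4 + 1
  t = 5
  return z
After constant-fold (8 stmts):
  x = 6
  c = x
  z = x - x
  d = z
  y = c + d
  v = 5
  t = 5
  return z
After copy-propagate (8 stmts):
  x = 6
  c = 6
  z = 6 - 6
  d = z
  y = 6 + z
  v = 5
  t = 5
  return z
After constant-fold (8 stmts):
  x = 6
  c = 6
  z = 0
  d = z
  y = 6 + z
  v = 5
  t = 5
  return z
After dead-code-elim (2 stmts):
  z = 0
  return z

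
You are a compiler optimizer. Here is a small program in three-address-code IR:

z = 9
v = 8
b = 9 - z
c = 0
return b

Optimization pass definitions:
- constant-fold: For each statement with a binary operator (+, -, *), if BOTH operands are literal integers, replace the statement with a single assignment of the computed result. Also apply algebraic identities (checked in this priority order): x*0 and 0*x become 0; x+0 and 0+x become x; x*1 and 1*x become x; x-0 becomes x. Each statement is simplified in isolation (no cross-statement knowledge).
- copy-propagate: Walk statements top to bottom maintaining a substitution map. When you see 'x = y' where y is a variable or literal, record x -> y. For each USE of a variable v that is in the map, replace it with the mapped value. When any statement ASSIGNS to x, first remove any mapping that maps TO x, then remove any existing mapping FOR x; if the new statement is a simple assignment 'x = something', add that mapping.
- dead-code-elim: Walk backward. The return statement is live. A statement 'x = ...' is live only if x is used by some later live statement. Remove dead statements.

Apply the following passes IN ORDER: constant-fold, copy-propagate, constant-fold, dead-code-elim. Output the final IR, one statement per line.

Initial IR:
  z = 9
  v = 8
  b = 9 - z
  c = 0
  return b
After constant-fold (5 stmts):
  z = 9
  v = 8
  b = 9 - z
  c = 0
  return b
After copy-propagate (5 stmts):
  z = 9
  v = 8
  b = 9 - 9
  c = 0
  return b
After constant-fold (5 stmts):
  z = 9
  v = 8
  b = 0
  c = 0
  return b
After dead-code-elim (2 stmts):
  b = 0
  return b

Answer: b = 0
return b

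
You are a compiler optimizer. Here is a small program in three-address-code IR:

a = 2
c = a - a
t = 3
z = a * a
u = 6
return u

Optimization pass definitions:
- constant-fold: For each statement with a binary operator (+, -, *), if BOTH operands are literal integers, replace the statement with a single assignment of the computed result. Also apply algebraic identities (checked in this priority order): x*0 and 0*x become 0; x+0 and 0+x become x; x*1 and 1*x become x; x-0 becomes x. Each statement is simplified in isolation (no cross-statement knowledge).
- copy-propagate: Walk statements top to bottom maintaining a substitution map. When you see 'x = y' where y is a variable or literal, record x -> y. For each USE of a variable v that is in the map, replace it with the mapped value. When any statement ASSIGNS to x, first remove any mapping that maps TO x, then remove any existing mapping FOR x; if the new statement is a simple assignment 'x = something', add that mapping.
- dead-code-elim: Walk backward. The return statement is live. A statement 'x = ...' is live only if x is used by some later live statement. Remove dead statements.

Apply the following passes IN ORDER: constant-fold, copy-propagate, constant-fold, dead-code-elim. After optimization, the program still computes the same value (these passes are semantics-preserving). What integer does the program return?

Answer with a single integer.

Initial IR:
  a = 2
  c = a - a
  t = 3
  z = a * a
  u = 6
  return u
After constant-fold (6 stmts):
  a = 2
  c = a - a
  t = 3
  z = a * a
  u = 6
  return u
After copy-propagate (6 stmts):
  a = 2
  c = 2 - 2
  t = 3
  z = 2 * 2
  u = 6
  return 6
After constant-fold (6 stmts):
  a = 2
  c = 0
  t = 3
  z = 4
  u = 6
  return 6
After dead-code-elim (1 stmts):
  return 6
Evaluate:
  a = 2  =>  a = 2
  c = a - a  =>  c = 0
  t = 3  =>  t = 3
  z = a * a  =>  z = 4
  u = 6  =>  u = 6
  return u = 6

Answer: 6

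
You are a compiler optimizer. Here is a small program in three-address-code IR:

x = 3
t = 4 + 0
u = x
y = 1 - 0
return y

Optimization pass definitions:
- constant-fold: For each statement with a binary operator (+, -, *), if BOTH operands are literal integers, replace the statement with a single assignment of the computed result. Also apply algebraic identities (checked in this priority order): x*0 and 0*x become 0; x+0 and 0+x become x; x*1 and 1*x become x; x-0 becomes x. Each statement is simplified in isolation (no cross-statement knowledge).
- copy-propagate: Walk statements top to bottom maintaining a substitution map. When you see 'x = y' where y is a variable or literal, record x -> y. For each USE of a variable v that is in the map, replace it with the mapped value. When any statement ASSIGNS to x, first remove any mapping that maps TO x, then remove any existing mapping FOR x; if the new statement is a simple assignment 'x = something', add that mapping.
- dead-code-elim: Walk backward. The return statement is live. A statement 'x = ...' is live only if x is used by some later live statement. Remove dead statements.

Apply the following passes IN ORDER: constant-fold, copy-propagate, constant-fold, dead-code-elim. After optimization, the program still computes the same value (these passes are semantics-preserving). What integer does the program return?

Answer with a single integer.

Initial IR:
  x = 3
  t = 4 + 0
  u = x
  y = 1 - 0
  return y
After constant-fold (5 stmts):
  x = 3
  t = 4
  u = x
  y = 1
  return y
After copy-propagate (5 stmts):
  x = 3
  t = 4
  u = 3
  y = 1
  return 1
After constant-fold (5 stmts):
  x = 3
  t = 4
  u = 3
  y = 1
  return 1
After dead-code-elim (1 stmts):
  return 1
Evaluate:
  x = 3  =>  x = 3
  t = 4 + 0  =>  t = 4
  u = x  =>  u = 3
  y = 1 - 0  =>  y = 1
  return y = 1

Answer: 1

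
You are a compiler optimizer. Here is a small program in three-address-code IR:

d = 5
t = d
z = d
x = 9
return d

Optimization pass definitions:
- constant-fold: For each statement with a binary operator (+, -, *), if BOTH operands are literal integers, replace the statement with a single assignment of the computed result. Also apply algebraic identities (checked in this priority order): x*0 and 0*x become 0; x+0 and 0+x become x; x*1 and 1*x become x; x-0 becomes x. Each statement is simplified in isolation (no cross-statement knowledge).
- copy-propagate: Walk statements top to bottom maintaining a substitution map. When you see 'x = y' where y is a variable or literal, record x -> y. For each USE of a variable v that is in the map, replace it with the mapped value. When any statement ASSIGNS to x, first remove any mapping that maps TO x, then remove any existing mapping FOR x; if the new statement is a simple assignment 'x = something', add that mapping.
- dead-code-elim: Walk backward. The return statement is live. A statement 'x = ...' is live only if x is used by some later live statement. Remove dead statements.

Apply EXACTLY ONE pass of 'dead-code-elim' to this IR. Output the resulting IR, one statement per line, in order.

Answer: d = 5
return d

Derivation:
Applying dead-code-elim statement-by-statement:
  [5] return d  -> KEEP (return); live=['d']
  [4] x = 9  -> DEAD (x not live)
  [3] z = d  -> DEAD (z not live)
  [2] t = d  -> DEAD (t not live)
  [1] d = 5  -> KEEP; live=[]
Result (2 stmts):
  d = 5
  return d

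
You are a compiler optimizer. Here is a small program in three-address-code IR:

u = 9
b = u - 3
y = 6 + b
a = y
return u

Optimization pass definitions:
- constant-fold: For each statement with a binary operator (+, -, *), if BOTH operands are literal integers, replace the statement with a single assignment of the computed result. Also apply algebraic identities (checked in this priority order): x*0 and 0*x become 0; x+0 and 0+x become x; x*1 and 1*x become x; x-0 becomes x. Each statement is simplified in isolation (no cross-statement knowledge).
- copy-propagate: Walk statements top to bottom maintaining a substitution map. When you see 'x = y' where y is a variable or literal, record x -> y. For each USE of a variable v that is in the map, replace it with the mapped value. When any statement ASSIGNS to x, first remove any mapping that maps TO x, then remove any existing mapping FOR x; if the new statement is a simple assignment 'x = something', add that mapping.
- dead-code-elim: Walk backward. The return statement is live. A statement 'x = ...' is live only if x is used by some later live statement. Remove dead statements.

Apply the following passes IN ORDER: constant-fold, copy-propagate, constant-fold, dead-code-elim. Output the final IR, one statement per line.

Answer: return 9

Derivation:
Initial IR:
  u = 9
  b = u - 3
  y = 6 + b
  a = y
  return u
After constant-fold (5 stmts):
  u = 9
  b = u - 3
  y = 6 + b
  a = y
  return u
After copy-propagate (5 stmts):
  u = 9
  b = 9 - 3
  y = 6 + b
  a = y
  return 9
After constant-fold (5 stmts):
  u = 9
  b = 6
  y = 6 + b
  a = y
  return 9
After dead-code-elim (1 stmts):
  return 9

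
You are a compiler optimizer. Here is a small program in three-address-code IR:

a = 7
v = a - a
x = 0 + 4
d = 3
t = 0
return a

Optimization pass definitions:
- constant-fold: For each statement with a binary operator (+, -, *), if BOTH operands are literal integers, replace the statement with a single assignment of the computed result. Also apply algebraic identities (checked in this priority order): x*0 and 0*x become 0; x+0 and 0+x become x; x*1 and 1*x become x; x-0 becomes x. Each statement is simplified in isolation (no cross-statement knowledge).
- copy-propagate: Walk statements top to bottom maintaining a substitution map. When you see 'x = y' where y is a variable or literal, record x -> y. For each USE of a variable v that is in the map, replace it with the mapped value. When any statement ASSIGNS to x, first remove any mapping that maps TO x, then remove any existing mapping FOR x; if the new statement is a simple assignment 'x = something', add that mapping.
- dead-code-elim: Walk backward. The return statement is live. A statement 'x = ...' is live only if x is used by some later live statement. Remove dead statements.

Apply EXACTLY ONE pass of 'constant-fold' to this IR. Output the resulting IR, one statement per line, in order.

Answer: a = 7
v = a - a
x = 4
d = 3
t = 0
return a

Derivation:
Applying constant-fold statement-by-statement:
  [1] a = 7  (unchanged)
  [2] v = a - a  (unchanged)
  [3] x = 0 + 4  -> x = 4
  [4] d = 3  (unchanged)
  [5] t = 0  (unchanged)
  [6] return a  (unchanged)
Result (6 stmts):
  a = 7
  v = a - a
  x = 4
  d = 3
  t = 0
  return a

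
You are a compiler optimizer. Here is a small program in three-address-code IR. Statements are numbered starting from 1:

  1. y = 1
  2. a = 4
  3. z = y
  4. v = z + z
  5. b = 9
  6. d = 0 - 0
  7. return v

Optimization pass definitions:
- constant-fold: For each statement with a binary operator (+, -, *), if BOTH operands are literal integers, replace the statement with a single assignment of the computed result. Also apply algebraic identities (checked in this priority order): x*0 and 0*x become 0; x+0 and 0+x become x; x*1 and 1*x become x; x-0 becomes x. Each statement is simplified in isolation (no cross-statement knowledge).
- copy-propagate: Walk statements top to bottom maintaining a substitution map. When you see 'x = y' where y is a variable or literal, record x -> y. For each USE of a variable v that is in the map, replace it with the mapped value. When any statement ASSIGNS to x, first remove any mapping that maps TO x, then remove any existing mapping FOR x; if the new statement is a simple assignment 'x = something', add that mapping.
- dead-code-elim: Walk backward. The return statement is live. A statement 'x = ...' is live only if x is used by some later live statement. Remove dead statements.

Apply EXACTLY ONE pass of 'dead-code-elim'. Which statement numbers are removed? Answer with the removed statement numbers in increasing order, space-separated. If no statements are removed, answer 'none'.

Answer: 2 5 6

Derivation:
Backward liveness scan:
Stmt 1 'y = 1': KEEP (y is live); live-in = []
Stmt 2 'a = 4': DEAD (a not in live set ['y'])
Stmt 3 'z = y': KEEP (z is live); live-in = ['y']
Stmt 4 'v = z + z': KEEP (v is live); live-in = ['z']
Stmt 5 'b = 9': DEAD (b not in live set ['v'])
Stmt 6 'd = 0 - 0': DEAD (d not in live set ['v'])
Stmt 7 'return v': KEEP (return); live-in = ['v']
Removed statement numbers: [2, 5, 6]
Surviving IR:
  y = 1
  z = y
  v = z + z
  return v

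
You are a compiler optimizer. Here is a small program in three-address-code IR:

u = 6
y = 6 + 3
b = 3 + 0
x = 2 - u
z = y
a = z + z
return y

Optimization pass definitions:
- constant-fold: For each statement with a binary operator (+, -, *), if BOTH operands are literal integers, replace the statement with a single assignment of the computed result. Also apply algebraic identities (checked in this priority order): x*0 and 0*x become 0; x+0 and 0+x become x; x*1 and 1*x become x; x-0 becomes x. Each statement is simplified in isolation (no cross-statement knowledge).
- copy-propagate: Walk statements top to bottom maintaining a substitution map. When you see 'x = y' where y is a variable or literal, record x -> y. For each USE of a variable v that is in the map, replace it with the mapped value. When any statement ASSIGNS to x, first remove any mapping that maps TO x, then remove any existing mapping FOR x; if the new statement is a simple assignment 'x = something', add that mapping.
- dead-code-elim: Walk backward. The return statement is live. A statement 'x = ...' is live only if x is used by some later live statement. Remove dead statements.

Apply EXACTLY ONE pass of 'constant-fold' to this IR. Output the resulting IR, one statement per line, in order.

Applying constant-fold statement-by-statement:
  [1] u = 6  (unchanged)
  [2] y = 6 + 3  -> y = 9
  [3] b = 3 + 0  -> b = 3
  [4] x = 2 - u  (unchanged)
  [5] z = y  (unchanged)
  [6] a = z + z  (unchanged)
  [7] return y  (unchanged)
Result (7 stmts):
  u = 6
  y = 9
  b = 3
  x = 2 - u
  z = y
  a = z + z
  return y

Answer: u = 6
y = 9
b = 3
x = 2 - u
z = y
a = z + z
return y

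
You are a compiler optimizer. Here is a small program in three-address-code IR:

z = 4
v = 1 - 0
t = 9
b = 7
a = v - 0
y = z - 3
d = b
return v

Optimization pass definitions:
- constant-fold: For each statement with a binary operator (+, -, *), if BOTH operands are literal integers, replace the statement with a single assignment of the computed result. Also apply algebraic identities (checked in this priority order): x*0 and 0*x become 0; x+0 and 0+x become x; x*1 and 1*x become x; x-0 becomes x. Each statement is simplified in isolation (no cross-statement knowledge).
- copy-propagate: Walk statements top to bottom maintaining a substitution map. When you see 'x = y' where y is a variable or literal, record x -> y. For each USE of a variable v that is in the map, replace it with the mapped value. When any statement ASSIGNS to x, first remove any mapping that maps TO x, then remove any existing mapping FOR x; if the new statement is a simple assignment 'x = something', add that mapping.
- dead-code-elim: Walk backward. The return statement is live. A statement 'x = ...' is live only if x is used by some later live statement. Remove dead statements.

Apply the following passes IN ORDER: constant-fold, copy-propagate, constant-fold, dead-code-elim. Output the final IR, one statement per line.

Initial IR:
  z = 4
  v = 1 - 0
  t = 9
  b = 7
  a = v - 0
  y = z - 3
  d = b
  return v
After constant-fold (8 stmts):
  z = 4
  v = 1
  t = 9
  b = 7
  a = v
  y = z - 3
  d = b
  return v
After copy-propagate (8 stmts):
  z = 4
  v = 1
  t = 9
  b = 7
  a = 1
  y = 4 - 3
  d = 7
  return 1
After constant-fold (8 stmts):
  z = 4
  v = 1
  t = 9
  b = 7
  a = 1
  y = 1
  d = 7
  return 1
After dead-code-elim (1 stmts):
  return 1

Answer: return 1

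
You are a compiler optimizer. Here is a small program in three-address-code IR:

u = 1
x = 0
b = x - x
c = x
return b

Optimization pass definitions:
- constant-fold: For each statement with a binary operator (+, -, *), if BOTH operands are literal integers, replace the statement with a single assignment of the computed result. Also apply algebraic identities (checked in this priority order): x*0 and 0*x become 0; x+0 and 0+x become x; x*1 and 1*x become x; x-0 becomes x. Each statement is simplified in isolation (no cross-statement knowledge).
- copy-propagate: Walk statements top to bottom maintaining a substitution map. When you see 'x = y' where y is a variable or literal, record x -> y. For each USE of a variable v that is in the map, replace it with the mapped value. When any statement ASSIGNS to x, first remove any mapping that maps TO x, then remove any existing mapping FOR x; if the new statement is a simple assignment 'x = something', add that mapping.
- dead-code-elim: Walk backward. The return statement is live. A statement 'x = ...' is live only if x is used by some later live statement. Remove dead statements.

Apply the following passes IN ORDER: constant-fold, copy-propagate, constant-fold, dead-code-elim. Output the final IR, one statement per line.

Answer: b = 0
return b

Derivation:
Initial IR:
  u = 1
  x = 0
  b = x - x
  c = x
  return b
After constant-fold (5 stmts):
  u = 1
  x = 0
  b = x - x
  c = x
  return b
After copy-propagate (5 stmts):
  u = 1
  x = 0
  b = 0 - 0
  c = 0
  return b
After constant-fold (5 stmts):
  u = 1
  x = 0
  b = 0
  c = 0
  return b
After dead-code-elim (2 stmts):
  b = 0
  return b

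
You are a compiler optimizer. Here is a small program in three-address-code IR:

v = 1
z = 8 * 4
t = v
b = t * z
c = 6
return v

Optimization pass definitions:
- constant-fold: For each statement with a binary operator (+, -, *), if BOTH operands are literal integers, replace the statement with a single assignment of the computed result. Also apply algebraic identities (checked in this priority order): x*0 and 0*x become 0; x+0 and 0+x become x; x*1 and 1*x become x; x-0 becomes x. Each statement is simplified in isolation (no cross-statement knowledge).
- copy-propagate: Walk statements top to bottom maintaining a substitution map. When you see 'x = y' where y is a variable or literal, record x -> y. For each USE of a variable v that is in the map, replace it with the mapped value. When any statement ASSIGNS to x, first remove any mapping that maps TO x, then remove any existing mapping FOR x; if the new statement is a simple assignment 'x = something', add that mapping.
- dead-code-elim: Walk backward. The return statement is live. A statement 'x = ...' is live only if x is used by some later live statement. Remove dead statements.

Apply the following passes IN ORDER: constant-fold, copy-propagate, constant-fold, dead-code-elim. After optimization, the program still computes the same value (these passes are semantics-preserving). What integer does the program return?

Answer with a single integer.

Answer: 1

Derivation:
Initial IR:
  v = 1
  z = 8 * 4
  t = v
  b = t * z
  c = 6
  return v
After constant-fold (6 stmts):
  v = 1
  z = 32
  t = v
  b = t * z
  c = 6
  return v
After copy-propagate (6 stmts):
  v = 1
  z = 32
  t = 1
  b = 1 * 32
  c = 6
  return 1
After constant-fold (6 stmts):
  v = 1
  z = 32
  t = 1
  b = 32
  c = 6
  return 1
After dead-code-elim (1 stmts):
  return 1
Evaluate:
  v = 1  =>  v = 1
  z = 8 * 4  =>  z = 32
  t = v  =>  t = 1
  b = t * z  =>  b = 32
  c = 6  =>  c = 6
  return v = 1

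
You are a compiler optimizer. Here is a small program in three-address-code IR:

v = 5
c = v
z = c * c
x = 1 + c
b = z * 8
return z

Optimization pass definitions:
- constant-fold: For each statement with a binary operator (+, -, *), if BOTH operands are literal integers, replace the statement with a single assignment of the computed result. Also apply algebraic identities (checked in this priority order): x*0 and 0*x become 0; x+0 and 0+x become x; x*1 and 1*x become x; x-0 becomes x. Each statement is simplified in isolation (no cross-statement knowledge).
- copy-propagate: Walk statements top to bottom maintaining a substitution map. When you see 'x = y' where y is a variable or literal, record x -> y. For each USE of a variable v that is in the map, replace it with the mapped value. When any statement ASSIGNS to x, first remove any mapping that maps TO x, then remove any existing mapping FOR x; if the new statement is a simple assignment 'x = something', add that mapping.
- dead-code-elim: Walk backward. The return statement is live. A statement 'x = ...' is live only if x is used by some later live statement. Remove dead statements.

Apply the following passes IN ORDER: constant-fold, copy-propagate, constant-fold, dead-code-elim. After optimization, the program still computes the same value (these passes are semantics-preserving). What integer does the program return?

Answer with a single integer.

Answer: 25

Derivation:
Initial IR:
  v = 5
  c = v
  z = c * c
  x = 1 + c
  b = z * 8
  return z
After constant-fold (6 stmts):
  v = 5
  c = v
  z = c * c
  x = 1 + c
  b = z * 8
  return z
After copy-propagate (6 stmts):
  v = 5
  c = 5
  z = 5 * 5
  x = 1 + 5
  b = z * 8
  return z
After constant-fold (6 stmts):
  v = 5
  c = 5
  z = 25
  x = 6
  b = z * 8
  return z
After dead-code-elim (2 stmts):
  z = 25
  return z
Evaluate:
  v = 5  =>  v = 5
  c = v  =>  c = 5
  z = c * c  =>  z = 25
  x = 1 + c  =>  x = 6
  b = z * 8  =>  b = 200
  return z = 25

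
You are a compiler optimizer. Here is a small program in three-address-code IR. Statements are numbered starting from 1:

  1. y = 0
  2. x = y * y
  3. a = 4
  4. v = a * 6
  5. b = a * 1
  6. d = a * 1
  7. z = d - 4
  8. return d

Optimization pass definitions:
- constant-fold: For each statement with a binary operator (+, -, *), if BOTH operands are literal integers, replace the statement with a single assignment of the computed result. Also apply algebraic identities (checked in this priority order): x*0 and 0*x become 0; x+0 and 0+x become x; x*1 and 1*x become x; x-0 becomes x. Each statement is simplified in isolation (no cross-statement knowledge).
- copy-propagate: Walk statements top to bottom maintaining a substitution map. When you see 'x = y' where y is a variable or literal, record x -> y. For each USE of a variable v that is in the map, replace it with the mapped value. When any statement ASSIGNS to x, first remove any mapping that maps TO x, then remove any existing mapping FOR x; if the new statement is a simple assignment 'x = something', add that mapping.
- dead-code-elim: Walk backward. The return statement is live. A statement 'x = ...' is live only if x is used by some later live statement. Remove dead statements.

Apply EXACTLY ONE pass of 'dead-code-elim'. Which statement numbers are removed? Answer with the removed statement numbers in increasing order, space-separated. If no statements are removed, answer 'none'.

Backward liveness scan:
Stmt 1 'y = 0': DEAD (y not in live set [])
Stmt 2 'x = y * y': DEAD (x not in live set [])
Stmt 3 'a = 4': KEEP (a is live); live-in = []
Stmt 4 'v = a * 6': DEAD (v not in live set ['a'])
Stmt 5 'b = a * 1': DEAD (b not in live set ['a'])
Stmt 6 'd = a * 1': KEEP (d is live); live-in = ['a']
Stmt 7 'z = d - 4': DEAD (z not in live set ['d'])
Stmt 8 'return d': KEEP (return); live-in = ['d']
Removed statement numbers: [1, 2, 4, 5, 7]
Surviving IR:
  a = 4
  d = a * 1
  return d

Answer: 1 2 4 5 7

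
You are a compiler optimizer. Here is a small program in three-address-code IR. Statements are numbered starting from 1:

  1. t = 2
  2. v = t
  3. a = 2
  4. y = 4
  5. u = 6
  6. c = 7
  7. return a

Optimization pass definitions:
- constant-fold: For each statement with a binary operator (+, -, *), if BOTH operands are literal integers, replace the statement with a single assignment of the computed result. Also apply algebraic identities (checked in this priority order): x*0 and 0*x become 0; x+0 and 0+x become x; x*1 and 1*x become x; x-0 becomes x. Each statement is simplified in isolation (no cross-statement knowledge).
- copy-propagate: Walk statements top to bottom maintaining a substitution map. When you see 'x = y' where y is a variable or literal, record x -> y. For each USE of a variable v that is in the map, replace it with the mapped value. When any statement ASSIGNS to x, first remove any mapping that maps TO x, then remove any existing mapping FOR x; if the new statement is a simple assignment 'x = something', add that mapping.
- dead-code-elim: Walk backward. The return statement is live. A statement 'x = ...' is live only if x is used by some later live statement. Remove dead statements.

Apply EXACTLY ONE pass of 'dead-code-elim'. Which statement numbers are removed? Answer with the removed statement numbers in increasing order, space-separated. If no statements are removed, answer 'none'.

Answer: 1 2 4 5 6

Derivation:
Backward liveness scan:
Stmt 1 't = 2': DEAD (t not in live set [])
Stmt 2 'v = t': DEAD (v not in live set [])
Stmt 3 'a = 2': KEEP (a is live); live-in = []
Stmt 4 'y = 4': DEAD (y not in live set ['a'])
Stmt 5 'u = 6': DEAD (u not in live set ['a'])
Stmt 6 'c = 7': DEAD (c not in live set ['a'])
Stmt 7 'return a': KEEP (return); live-in = ['a']
Removed statement numbers: [1, 2, 4, 5, 6]
Surviving IR:
  a = 2
  return a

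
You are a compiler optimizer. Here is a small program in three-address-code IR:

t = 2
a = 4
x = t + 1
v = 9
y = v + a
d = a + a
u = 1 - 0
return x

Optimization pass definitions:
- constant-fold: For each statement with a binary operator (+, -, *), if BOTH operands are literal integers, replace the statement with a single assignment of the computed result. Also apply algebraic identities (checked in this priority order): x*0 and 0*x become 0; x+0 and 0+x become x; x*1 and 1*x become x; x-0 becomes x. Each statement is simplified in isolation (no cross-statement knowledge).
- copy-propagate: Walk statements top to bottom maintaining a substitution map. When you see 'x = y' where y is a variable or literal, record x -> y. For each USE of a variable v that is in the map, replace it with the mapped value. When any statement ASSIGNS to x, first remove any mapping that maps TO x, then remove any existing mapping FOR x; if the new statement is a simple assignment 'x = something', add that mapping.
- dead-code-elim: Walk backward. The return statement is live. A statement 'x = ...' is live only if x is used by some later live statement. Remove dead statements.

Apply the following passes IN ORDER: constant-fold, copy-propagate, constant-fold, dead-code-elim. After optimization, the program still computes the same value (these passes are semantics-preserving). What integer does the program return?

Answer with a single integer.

Initial IR:
  t = 2
  a = 4
  x = t + 1
  v = 9
  y = v + a
  d = a + a
  u = 1 - 0
  return x
After constant-fold (8 stmts):
  t = 2
  a = 4
  x = t + 1
  v = 9
  y = v + a
  d = a + a
  u = 1
  return x
After copy-propagate (8 stmts):
  t = 2
  a = 4
  x = 2 + 1
  v = 9
  y = 9 + 4
  d = 4 + 4
  u = 1
  return x
After constant-fold (8 stmts):
  t = 2
  a = 4
  x = 3
  v = 9
  y = 13
  d = 8
  u = 1
  return x
After dead-code-elim (2 stmts):
  x = 3
  return x
Evaluate:
  t = 2  =>  t = 2
  a = 4  =>  a = 4
  x = t + 1  =>  x = 3
  v = 9  =>  v = 9
  y = v + a  =>  y = 13
  d = a + a  =>  d = 8
  u = 1 - 0  =>  u = 1
  return x = 3

Answer: 3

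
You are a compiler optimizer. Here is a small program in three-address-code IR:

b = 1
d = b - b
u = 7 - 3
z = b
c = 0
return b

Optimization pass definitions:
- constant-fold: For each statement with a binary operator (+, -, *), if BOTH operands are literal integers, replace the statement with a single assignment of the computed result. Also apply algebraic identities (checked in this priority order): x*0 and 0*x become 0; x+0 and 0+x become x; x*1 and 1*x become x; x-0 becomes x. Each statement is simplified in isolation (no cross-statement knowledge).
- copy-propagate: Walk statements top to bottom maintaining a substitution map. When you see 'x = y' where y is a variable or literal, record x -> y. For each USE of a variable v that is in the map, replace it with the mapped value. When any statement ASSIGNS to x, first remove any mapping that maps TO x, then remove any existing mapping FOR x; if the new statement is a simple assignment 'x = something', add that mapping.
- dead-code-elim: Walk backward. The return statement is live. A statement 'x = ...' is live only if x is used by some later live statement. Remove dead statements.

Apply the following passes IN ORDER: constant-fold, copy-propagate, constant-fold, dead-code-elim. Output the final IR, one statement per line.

Initial IR:
  b = 1
  d = b - b
  u = 7 - 3
  z = b
  c = 0
  return b
After constant-fold (6 stmts):
  b = 1
  d = b - b
  u = 4
  z = b
  c = 0
  return b
After copy-propagate (6 stmts):
  b = 1
  d = 1 - 1
  u = 4
  z = 1
  c = 0
  return 1
After constant-fold (6 stmts):
  b = 1
  d = 0
  u = 4
  z = 1
  c = 0
  return 1
After dead-code-elim (1 stmts):
  return 1

Answer: return 1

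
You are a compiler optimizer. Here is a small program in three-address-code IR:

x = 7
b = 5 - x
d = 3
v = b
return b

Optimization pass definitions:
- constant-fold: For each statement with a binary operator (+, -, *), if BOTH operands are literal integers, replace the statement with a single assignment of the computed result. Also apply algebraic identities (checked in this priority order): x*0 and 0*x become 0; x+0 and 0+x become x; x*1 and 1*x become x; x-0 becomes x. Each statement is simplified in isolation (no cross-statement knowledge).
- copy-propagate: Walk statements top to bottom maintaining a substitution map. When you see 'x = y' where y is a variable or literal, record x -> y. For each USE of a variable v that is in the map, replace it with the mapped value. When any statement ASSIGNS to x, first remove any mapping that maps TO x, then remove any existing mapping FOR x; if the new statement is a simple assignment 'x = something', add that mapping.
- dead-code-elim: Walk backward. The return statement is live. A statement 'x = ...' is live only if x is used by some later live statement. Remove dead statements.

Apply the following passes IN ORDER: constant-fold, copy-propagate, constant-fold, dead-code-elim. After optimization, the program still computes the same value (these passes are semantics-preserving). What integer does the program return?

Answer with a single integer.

Initial IR:
  x = 7
  b = 5 - x
  d = 3
  v = b
  return b
After constant-fold (5 stmts):
  x = 7
  b = 5 - x
  d = 3
  v = b
  return b
After copy-propagate (5 stmts):
  x = 7
  b = 5 - 7
  d = 3
  v = b
  return b
After constant-fold (5 stmts):
  x = 7
  b = -2
  d = 3
  v = b
  return b
After dead-code-elim (2 stmts):
  b = -2
  return b
Evaluate:
  x = 7  =>  x = 7
  b = 5 - x  =>  b = -2
  d = 3  =>  d = 3
  v = b  =>  v = -2
  return b = -2

Answer: -2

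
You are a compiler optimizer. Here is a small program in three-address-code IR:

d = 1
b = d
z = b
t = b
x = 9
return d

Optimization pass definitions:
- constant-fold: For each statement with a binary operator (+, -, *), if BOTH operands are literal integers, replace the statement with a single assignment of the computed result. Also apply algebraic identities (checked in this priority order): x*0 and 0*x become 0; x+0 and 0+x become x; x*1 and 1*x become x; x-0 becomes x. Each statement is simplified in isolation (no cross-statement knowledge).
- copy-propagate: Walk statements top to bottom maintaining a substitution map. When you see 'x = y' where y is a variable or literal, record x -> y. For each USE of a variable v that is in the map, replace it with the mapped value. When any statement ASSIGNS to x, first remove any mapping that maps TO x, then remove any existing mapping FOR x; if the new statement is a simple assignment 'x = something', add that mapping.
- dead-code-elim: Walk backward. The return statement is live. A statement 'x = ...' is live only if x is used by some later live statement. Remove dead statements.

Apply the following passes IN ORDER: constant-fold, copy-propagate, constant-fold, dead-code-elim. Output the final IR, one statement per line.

Initial IR:
  d = 1
  b = d
  z = b
  t = b
  x = 9
  return d
After constant-fold (6 stmts):
  d = 1
  b = d
  z = b
  t = b
  x = 9
  return d
After copy-propagate (6 stmts):
  d = 1
  b = 1
  z = 1
  t = 1
  x = 9
  return 1
After constant-fold (6 stmts):
  d = 1
  b = 1
  z = 1
  t = 1
  x = 9
  return 1
After dead-code-elim (1 stmts):
  return 1

Answer: return 1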